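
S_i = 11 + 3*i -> [11, 14, 17, 20, 23]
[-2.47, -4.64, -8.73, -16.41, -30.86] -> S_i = -2.47*1.88^i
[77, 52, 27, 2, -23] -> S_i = 77 + -25*i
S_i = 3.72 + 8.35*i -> [3.72, 12.07, 20.42, 28.77, 37.12]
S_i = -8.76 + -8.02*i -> [-8.76, -16.78, -24.8, -32.82, -40.84]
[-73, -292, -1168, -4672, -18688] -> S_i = -73*4^i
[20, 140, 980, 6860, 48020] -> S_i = 20*7^i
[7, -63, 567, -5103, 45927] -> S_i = 7*-9^i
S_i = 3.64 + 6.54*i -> [3.64, 10.18, 16.72, 23.26, 29.8]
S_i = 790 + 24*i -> [790, 814, 838, 862, 886]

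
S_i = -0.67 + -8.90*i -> [-0.67, -9.57, -18.47, -27.37, -36.27]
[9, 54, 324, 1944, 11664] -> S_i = 9*6^i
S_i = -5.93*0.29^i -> [-5.93, -1.72, -0.5, -0.14, -0.04]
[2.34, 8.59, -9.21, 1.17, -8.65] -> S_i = Random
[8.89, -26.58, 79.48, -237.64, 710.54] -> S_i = 8.89*(-2.99)^i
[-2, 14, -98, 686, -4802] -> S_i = -2*-7^i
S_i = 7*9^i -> [7, 63, 567, 5103, 45927]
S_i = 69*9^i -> [69, 621, 5589, 50301, 452709]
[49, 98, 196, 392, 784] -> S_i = 49*2^i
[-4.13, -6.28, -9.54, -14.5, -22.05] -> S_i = -4.13*1.52^i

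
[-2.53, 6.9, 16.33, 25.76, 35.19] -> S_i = -2.53 + 9.43*i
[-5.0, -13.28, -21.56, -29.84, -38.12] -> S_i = -5.00 + -8.28*i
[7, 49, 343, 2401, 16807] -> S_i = 7*7^i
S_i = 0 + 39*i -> [0, 39, 78, 117, 156]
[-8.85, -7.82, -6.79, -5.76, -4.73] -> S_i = -8.85 + 1.03*i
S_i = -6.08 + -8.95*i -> [-6.08, -15.03, -23.98, -32.93, -41.88]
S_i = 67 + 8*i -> [67, 75, 83, 91, 99]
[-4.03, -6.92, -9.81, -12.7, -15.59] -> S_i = -4.03 + -2.89*i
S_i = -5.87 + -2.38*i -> [-5.87, -8.25, -10.63, -13.01, -15.39]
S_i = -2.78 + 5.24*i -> [-2.78, 2.46, 7.7, 12.94, 18.18]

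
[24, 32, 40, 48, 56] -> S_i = 24 + 8*i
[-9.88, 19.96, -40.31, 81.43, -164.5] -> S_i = -9.88*(-2.02)^i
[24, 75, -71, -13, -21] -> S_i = Random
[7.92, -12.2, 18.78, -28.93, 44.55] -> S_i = 7.92*(-1.54)^i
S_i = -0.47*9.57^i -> [-0.47, -4.5, -43.04, -411.94, -3942.26]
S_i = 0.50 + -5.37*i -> [0.5, -4.87, -10.24, -15.61, -20.98]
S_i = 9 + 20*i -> [9, 29, 49, 69, 89]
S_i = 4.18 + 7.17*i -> [4.18, 11.35, 18.52, 25.69, 32.86]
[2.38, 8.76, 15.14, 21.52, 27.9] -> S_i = 2.38 + 6.38*i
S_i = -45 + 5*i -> [-45, -40, -35, -30, -25]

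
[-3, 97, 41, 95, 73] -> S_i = Random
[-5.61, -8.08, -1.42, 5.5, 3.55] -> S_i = Random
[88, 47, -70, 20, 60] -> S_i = Random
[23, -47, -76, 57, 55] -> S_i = Random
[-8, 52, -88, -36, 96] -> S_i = Random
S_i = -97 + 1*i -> [-97, -96, -95, -94, -93]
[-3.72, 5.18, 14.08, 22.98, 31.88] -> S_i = -3.72 + 8.90*i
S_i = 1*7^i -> [1, 7, 49, 343, 2401]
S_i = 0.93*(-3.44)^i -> [0.93, -3.2, 11.01, -37.86, 130.23]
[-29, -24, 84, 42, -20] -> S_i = Random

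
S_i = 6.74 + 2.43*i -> [6.74, 9.17, 11.6, 14.03, 16.46]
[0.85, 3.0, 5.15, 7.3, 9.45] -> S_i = 0.85 + 2.15*i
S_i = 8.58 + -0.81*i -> [8.58, 7.77, 6.96, 6.15, 5.34]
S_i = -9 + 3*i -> [-9, -6, -3, 0, 3]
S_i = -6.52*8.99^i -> [-6.52, -58.61, -526.95, -4737.25, -42587.91]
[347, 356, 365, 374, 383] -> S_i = 347 + 9*i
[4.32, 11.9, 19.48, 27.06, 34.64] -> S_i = 4.32 + 7.58*i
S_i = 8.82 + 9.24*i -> [8.82, 18.06, 27.3, 36.54, 45.78]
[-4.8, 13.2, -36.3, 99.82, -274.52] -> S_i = -4.80*(-2.75)^i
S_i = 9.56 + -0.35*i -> [9.56, 9.21, 8.86, 8.51, 8.16]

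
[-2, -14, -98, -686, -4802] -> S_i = -2*7^i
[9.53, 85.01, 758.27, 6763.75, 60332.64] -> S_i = 9.53*8.92^i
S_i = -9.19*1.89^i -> [-9.19, -17.37, -32.83, -62.04, -117.26]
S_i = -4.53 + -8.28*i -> [-4.53, -12.81, -21.09, -29.37, -37.65]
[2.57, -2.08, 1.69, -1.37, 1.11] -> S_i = 2.57*(-0.81)^i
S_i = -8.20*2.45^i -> [-8.2, -20.09, -49.22, -120.59, -295.45]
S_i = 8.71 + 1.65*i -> [8.71, 10.36, 12.01, 13.66, 15.31]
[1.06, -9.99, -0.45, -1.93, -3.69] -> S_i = Random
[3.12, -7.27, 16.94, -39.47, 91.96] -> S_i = 3.12*(-2.33)^i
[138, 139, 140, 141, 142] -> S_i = 138 + 1*i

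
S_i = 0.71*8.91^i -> [0.71, 6.33, 56.37, 502.22, 4474.75]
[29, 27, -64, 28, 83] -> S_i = Random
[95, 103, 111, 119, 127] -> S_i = 95 + 8*i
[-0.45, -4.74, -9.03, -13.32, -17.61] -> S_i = -0.45 + -4.29*i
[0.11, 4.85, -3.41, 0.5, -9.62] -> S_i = Random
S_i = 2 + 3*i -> [2, 5, 8, 11, 14]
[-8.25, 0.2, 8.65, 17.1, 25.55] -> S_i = -8.25 + 8.45*i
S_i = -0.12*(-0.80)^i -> [-0.12, 0.1, -0.08, 0.06, -0.05]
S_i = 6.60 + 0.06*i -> [6.6, 6.66, 6.72, 6.78, 6.84]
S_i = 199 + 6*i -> [199, 205, 211, 217, 223]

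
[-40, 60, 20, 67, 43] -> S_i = Random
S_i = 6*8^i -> [6, 48, 384, 3072, 24576]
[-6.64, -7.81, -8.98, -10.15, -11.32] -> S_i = -6.64 + -1.17*i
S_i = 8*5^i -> [8, 40, 200, 1000, 5000]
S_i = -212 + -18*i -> [-212, -230, -248, -266, -284]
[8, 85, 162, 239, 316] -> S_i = 8 + 77*i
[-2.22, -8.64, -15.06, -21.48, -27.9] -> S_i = -2.22 + -6.42*i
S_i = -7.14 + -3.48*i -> [-7.14, -10.62, -14.1, -17.58, -21.06]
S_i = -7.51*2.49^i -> [-7.51, -18.7, -46.56, -115.94, -288.69]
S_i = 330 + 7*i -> [330, 337, 344, 351, 358]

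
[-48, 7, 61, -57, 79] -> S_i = Random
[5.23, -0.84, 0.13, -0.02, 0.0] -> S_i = 5.23*(-0.16)^i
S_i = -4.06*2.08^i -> [-4.06, -8.44, -17.57, -36.54, -75.99]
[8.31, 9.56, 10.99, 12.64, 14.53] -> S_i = 8.31*1.15^i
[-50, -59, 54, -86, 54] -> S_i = Random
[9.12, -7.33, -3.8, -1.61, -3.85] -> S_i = Random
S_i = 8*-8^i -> [8, -64, 512, -4096, 32768]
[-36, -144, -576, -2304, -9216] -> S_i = -36*4^i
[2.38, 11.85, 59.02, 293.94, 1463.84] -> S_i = 2.38*4.98^i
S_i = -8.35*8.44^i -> [-8.35, -70.47, -594.8, -5020.12, -42369.79]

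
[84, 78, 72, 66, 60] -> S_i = 84 + -6*i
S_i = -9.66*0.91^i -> [-9.66, -8.79, -8.0, -7.28, -6.62]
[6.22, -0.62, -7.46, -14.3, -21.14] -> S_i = 6.22 + -6.84*i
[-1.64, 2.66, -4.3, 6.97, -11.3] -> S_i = -1.64*(-1.62)^i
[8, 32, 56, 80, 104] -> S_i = 8 + 24*i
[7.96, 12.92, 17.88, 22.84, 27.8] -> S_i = 7.96 + 4.96*i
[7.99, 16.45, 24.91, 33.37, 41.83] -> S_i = 7.99 + 8.46*i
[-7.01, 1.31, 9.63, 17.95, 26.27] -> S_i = -7.01 + 8.32*i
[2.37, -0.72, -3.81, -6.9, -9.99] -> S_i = 2.37 + -3.09*i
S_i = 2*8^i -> [2, 16, 128, 1024, 8192]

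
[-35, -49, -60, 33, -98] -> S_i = Random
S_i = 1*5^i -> [1, 5, 25, 125, 625]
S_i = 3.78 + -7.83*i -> [3.78, -4.05, -11.88, -19.71, -27.54]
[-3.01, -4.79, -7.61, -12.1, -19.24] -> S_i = -3.01*1.59^i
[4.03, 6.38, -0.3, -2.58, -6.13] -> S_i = Random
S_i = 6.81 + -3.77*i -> [6.81, 3.04, -0.73, -4.5, -8.27]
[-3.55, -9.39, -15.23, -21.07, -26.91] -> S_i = -3.55 + -5.84*i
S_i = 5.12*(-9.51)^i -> [5.12, -48.69, 463.05, -4403.64, 41878.59]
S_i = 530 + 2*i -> [530, 532, 534, 536, 538]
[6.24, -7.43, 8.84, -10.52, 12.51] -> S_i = 6.24*(-1.19)^i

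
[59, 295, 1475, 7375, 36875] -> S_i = 59*5^i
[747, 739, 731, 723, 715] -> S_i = 747 + -8*i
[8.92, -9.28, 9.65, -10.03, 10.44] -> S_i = 8.92*(-1.04)^i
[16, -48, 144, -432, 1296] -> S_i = 16*-3^i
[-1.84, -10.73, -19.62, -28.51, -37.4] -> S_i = -1.84 + -8.89*i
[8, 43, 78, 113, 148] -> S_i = 8 + 35*i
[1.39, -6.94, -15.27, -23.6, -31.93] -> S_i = 1.39 + -8.33*i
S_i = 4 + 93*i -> [4, 97, 190, 283, 376]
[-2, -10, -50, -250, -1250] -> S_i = -2*5^i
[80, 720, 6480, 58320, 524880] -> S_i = 80*9^i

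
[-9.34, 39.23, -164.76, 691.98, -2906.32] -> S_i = -9.34*(-4.20)^i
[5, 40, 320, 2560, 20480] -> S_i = 5*8^i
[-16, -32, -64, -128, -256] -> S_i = -16*2^i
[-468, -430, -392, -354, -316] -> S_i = -468 + 38*i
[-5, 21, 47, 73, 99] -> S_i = -5 + 26*i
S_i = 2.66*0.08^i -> [2.66, 0.21, 0.02, 0.0, 0.0]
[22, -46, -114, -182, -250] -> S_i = 22 + -68*i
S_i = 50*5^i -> [50, 250, 1250, 6250, 31250]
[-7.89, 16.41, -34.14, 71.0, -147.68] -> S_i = -7.89*(-2.08)^i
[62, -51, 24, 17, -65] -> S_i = Random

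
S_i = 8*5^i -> [8, 40, 200, 1000, 5000]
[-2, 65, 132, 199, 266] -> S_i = -2 + 67*i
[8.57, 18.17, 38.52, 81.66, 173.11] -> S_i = 8.57*2.12^i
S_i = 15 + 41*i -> [15, 56, 97, 138, 179]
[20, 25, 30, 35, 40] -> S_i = 20 + 5*i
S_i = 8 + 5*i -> [8, 13, 18, 23, 28]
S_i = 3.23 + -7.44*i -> [3.23, -4.21, -11.65, -19.09, -26.53]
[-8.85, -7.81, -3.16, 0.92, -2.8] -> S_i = Random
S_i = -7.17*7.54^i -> [-7.17, -54.06, -407.63, -3073.5, -23174.19]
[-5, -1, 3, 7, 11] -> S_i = -5 + 4*i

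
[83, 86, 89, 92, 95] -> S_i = 83 + 3*i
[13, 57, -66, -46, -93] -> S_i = Random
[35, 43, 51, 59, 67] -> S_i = 35 + 8*i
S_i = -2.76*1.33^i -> [-2.76, -3.67, -4.88, -6.49, -8.64]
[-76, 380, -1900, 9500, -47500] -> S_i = -76*-5^i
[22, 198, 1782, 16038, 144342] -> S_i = 22*9^i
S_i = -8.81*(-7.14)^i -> [-8.81, 62.9, -449.13, 3206.79, -22896.48]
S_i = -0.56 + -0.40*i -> [-0.56, -0.96, -1.36, -1.76, -2.16]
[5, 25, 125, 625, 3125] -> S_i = 5*5^i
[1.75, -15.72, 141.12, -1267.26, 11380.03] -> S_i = 1.75*(-8.98)^i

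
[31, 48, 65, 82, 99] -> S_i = 31 + 17*i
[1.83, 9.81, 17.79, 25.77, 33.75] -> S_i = 1.83 + 7.98*i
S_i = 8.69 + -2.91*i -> [8.69, 5.78, 2.87, -0.04, -2.95]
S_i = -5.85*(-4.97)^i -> [-5.85, 29.07, -144.5, 718.17, -3569.29]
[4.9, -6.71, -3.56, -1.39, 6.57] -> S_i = Random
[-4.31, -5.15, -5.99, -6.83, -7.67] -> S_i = -4.31 + -0.84*i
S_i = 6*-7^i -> [6, -42, 294, -2058, 14406]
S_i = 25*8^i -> [25, 200, 1600, 12800, 102400]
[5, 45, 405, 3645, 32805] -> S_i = 5*9^i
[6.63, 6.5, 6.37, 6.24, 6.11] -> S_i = 6.63 + -0.13*i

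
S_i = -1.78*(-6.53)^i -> [-1.78, 11.62, -75.9, 495.63, -3236.48]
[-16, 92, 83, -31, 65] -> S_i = Random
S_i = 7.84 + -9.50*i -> [7.84, -1.66, -11.16, -20.66, -30.16]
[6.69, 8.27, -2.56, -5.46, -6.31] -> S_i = Random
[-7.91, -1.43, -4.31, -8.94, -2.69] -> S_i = Random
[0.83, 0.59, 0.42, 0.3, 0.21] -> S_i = 0.83*0.71^i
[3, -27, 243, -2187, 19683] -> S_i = 3*-9^i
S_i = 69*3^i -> [69, 207, 621, 1863, 5589]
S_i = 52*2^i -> [52, 104, 208, 416, 832]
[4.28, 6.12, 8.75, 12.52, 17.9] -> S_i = 4.28*1.43^i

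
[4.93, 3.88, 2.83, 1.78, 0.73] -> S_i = 4.93 + -1.05*i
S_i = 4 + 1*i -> [4, 5, 6, 7, 8]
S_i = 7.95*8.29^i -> [7.95, 65.91, 546.36, 4529.3, 37547.87]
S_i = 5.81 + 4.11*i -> [5.81, 9.92, 14.03, 18.14, 22.25]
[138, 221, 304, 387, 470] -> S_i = 138 + 83*i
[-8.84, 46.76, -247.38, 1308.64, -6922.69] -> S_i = -8.84*(-5.29)^i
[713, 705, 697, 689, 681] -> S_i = 713 + -8*i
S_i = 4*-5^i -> [4, -20, 100, -500, 2500]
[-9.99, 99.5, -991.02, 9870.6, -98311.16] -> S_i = -9.99*(-9.96)^i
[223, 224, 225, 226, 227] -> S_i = 223 + 1*i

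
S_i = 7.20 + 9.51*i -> [7.2, 16.71, 26.22, 35.73, 45.24]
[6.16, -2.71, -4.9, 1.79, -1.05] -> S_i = Random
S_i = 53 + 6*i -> [53, 59, 65, 71, 77]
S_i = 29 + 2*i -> [29, 31, 33, 35, 37]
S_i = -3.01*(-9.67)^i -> [-3.01, 29.11, -281.46, 2721.74, -26319.18]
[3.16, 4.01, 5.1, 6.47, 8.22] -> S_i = 3.16*1.27^i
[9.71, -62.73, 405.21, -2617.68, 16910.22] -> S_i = 9.71*(-6.46)^i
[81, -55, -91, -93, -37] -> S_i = Random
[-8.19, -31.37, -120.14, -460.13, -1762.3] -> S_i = -8.19*3.83^i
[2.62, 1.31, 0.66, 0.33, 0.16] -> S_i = 2.62*0.50^i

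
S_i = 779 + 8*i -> [779, 787, 795, 803, 811]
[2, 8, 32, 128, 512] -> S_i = 2*4^i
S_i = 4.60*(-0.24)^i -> [4.6, -1.1, 0.26, -0.06, 0.02]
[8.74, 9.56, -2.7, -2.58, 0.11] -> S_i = Random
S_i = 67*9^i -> [67, 603, 5427, 48843, 439587]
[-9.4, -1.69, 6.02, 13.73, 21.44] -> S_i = -9.40 + 7.71*i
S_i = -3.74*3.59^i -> [-3.74, -13.43, -48.2, -173.04, -621.23]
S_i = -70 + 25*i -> [-70, -45, -20, 5, 30]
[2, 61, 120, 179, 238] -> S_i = 2 + 59*i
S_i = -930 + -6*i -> [-930, -936, -942, -948, -954]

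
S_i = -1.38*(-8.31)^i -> [-1.38, 11.47, -95.3, 791.92, -6580.87]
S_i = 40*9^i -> [40, 360, 3240, 29160, 262440]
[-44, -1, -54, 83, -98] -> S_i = Random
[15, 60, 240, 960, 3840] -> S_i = 15*4^i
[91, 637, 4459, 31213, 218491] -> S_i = 91*7^i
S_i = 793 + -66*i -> [793, 727, 661, 595, 529]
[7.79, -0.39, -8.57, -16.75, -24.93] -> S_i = 7.79 + -8.18*i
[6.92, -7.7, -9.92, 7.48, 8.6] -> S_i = Random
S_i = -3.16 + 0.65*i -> [-3.16, -2.51, -1.86, -1.21, -0.56]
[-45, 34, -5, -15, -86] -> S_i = Random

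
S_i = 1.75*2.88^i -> [1.75, 5.04, 14.52, 41.8, 120.39]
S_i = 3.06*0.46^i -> [3.06, 1.41, 0.65, 0.3, 0.14]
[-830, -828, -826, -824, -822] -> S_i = -830 + 2*i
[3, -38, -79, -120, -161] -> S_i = 3 + -41*i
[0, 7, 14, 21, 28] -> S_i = 0 + 7*i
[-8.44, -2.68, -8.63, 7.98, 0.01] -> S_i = Random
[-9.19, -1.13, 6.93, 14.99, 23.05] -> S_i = -9.19 + 8.06*i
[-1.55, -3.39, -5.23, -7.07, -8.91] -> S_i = -1.55 + -1.84*i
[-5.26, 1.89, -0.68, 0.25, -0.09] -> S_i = -5.26*(-0.36)^i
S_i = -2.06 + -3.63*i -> [-2.06, -5.69, -9.32, -12.95, -16.58]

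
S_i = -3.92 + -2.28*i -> [-3.92, -6.2, -8.48, -10.76, -13.04]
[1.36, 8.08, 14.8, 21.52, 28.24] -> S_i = 1.36 + 6.72*i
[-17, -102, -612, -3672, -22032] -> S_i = -17*6^i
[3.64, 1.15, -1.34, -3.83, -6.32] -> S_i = 3.64 + -2.49*i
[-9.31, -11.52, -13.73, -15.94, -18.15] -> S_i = -9.31 + -2.21*i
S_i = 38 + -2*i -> [38, 36, 34, 32, 30]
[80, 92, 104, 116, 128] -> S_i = 80 + 12*i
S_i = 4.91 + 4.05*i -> [4.91, 8.96, 13.01, 17.06, 21.11]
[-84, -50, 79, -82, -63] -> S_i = Random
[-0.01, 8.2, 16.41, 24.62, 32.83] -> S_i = -0.01 + 8.21*i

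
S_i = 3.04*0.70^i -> [3.04, 2.13, 1.49, 1.04, 0.73]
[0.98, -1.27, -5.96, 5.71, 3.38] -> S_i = Random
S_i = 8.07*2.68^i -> [8.07, 21.63, 57.96, 155.34, 416.31]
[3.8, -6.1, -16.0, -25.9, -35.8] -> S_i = 3.80 + -9.90*i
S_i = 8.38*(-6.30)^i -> [8.38, -52.79, 332.6, -2095.39, 13200.98]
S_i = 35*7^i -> [35, 245, 1715, 12005, 84035]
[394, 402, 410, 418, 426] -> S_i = 394 + 8*i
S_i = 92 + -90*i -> [92, 2, -88, -178, -268]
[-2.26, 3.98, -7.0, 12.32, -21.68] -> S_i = -2.26*(-1.76)^i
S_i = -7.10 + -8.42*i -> [-7.1, -15.52, -23.94, -32.36, -40.78]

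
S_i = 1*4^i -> [1, 4, 16, 64, 256]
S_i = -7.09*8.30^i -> [-7.09, -58.85, -488.43, -4053.97, -33647.95]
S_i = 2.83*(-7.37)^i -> [2.83, -20.86, 153.72, -1132.89, 8349.42]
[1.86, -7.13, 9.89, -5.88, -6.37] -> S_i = Random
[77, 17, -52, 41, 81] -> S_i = Random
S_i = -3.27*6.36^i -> [-3.27, -20.8, -132.27, -841.24, -5350.28]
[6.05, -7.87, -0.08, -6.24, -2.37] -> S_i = Random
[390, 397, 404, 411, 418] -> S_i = 390 + 7*i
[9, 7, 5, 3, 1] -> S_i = 9 + -2*i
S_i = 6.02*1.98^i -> [6.02, 11.92, 23.6, 46.73, 92.52]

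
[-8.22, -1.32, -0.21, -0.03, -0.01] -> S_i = -8.22*0.16^i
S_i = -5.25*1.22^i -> [-5.25, -6.4, -7.81, -9.53, -11.63]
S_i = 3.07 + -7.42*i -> [3.07, -4.35, -11.77, -19.19, -26.61]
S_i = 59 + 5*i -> [59, 64, 69, 74, 79]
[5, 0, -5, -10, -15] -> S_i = 5 + -5*i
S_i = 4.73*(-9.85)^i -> [4.73, -46.59, 458.92, -4520.33, 44525.22]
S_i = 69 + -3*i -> [69, 66, 63, 60, 57]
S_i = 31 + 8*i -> [31, 39, 47, 55, 63]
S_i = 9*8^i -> [9, 72, 576, 4608, 36864]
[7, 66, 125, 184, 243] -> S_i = 7 + 59*i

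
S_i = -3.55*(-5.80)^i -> [-3.55, 20.59, -119.42, 692.65, -4017.36]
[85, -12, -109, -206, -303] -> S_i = 85 + -97*i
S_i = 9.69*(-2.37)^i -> [9.69, -22.97, 54.43, -128.99, 305.72]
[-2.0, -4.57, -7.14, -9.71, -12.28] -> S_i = -2.00 + -2.57*i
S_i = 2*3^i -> [2, 6, 18, 54, 162]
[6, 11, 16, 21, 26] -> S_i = 6 + 5*i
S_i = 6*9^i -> [6, 54, 486, 4374, 39366]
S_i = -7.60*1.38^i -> [-7.6, -10.49, -14.47, -19.97, -27.56]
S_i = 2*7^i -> [2, 14, 98, 686, 4802]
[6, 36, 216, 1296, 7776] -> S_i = 6*6^i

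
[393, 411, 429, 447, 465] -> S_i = 393 + 18*i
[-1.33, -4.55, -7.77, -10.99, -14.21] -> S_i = -1.33 + -3.22*i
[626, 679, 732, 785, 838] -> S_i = 626 + 53*i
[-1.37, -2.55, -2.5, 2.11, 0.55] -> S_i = Random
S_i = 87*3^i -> [87, 261, 783, 2349, 7047]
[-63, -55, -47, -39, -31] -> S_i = -63 + 8*i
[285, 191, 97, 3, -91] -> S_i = 285 + -94*i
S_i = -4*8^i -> [-4, -32, -256, -2048, -16384]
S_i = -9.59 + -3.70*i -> [-9.59, -13.29, -16.99, -20.69, -24.39]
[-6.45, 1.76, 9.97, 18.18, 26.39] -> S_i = -6.45 + 8.21*i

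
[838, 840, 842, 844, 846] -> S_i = 838 + 2*i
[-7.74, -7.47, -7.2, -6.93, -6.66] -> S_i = -7.74 + 0.27*i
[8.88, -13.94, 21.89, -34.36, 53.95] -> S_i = 8.88*(-1.57)^i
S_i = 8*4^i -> [8, 32, 128, 512, 2048]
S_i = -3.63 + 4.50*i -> [-3.63, 0.87, 5.37, 9.87, 14.37]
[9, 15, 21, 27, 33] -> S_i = 9 + 6*i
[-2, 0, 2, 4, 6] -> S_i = -2 + 2*i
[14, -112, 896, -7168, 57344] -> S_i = 14*-8^i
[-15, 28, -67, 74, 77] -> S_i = Random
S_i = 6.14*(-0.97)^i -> [6.14, -5.96, 5.78, -5.6, 5.44]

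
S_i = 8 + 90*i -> [8, 98, 188, 278, 368]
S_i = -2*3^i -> [-2, -6, -18, -54, -162]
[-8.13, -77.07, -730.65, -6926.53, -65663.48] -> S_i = -8.13*9.48^i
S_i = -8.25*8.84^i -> [-8.25, -72.93, -644.7, -5699.16, -50380.56]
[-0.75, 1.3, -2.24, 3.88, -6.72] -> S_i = -0.75*(-1.73)^i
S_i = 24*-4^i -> [24, -96, 384, -1536, 6144]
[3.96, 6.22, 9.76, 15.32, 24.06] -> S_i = 3.96*1.57^i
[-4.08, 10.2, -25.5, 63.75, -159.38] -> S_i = -4.08*(-2.50)^i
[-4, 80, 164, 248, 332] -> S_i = -4 + 84*i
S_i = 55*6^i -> [55, 330, 1980, 11880, 71280]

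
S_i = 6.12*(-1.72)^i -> [6.12, -10.53, 18.11, -31.14, 53.56]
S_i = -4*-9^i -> [-4, 36, -324, 2916, -26244]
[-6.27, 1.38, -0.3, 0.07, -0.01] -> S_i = -6.27*(-0.22)^i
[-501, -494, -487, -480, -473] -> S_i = -501 + 7*i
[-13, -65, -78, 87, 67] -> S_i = Random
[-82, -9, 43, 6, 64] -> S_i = Random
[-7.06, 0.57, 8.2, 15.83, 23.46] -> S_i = -7.06 + 7.63*i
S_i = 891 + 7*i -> [891, 898, 905, 912, 919]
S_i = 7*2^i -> [7, 14, 28, 56, 112]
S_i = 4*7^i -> [4, 28, 196, 1372, 9604]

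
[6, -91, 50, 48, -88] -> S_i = Random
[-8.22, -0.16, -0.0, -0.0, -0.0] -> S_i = -8.22*0.02^i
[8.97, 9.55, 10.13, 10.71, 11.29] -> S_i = 8.97 + 0.58*i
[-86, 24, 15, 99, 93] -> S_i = Random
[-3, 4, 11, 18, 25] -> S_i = -3 + 7*i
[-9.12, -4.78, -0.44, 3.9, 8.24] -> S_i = -9.12 + 4.34*i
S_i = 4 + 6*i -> [4, 10, 16, 22, 28]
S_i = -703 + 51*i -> [-703, -652, -601, -550, -499]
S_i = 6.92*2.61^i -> [6.92, 18.06, 47.14, 123.03, 321.12]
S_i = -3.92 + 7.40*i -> [-3.92, 3.48, 10.88, 18.28, 25.68]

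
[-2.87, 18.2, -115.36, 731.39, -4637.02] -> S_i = -2.87*(-6.34)^i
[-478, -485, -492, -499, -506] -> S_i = -478 + -7*i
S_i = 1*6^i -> [1, 6, 36, 216, 1296]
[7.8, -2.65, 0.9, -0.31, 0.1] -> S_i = 7.80*(-0.34)^i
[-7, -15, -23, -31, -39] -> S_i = -7 + -8*i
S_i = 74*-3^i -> [74, -222, 666, -1998, 5994]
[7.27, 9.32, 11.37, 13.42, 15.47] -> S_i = 7.27 + 2.05*i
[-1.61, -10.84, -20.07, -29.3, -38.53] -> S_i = -1.61 + -9.23*i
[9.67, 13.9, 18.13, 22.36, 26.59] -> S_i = 9.67 + 4.23*i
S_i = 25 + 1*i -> [25, 26, 27, 28, 29]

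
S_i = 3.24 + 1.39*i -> [3.24, 4.63, 6.02, 7.41, 8.8]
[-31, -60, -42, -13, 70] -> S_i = Random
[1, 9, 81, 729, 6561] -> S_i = 1*9^i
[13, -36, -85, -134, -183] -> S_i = 13 + -49*i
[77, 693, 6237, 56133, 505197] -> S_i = 77*9^i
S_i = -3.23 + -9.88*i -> [-3.23, -13.11, -22.99, -32.87, -42.75]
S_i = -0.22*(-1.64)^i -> [-0.22, 0.36, -0.59, 0.97, -1.59]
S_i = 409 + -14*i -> [409, 395, 381, 367, 353]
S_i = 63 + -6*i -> [63, 57, 51, 45, 39]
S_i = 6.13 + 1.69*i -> [6.13, 7.82, 9.51, 11.2, 12.89]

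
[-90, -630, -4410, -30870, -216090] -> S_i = -90*7^i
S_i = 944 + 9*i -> [944, 953, 962, 971, 980]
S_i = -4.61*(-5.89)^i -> [-4.61, 27.15, -159.93, 941.99, -5548.33]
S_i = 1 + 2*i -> [1, 3, 5, 7, 9]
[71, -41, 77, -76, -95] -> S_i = Random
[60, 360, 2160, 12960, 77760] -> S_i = 60*6^i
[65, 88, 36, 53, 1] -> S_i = Random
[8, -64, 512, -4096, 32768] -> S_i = 8*-8^i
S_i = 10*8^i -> [10, 80, 640, 5120, 40960]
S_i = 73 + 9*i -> [73, 82, 91, 100, 109]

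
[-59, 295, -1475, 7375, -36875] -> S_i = -59*-5^i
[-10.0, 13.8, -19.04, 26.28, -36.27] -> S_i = -10.00*(-1.38)^i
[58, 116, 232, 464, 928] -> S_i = 58*2^i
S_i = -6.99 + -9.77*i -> [-6.99, -16.76, -26.53, -36.3, -46.07]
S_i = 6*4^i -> [6, 24, 96, 384, 1536]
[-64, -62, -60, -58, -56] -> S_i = -64 + 2*i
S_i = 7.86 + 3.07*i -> [7.86, 10.93, 14.0, 17.07, 20.14]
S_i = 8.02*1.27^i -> [8.02, 10.19, 12.94, 16.43, 20.86]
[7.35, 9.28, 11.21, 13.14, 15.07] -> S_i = 7.35 + 1.93*i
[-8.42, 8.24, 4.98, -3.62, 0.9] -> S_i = Random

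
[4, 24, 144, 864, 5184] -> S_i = 4*6^i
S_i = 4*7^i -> [4, 28, 196, 1372, 9604]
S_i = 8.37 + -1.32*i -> [8.37, 7.05, 5.73, 4.41, 3.09]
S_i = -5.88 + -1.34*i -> [-5.88, -7.22, -8.56, -9.9, -11.24]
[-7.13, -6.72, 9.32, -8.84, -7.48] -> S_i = Random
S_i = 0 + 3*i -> [0, 3, 6, 9, 12]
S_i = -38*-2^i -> [-38, 76, -152, 304, -608]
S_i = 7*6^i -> [7, 42, 252, 1512, 9072]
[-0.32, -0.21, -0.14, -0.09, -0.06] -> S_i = -0.32*0.66^i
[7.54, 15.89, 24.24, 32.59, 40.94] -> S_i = 7.54 + 8.35*i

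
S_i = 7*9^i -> [7, 63, 567, 5103, 45927]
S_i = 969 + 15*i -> [969, 984, 999, 1014, 1029]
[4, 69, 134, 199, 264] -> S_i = 4 + 65*i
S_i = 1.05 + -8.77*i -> [1.05, -7.72, -16.49, -25.26, -34.03]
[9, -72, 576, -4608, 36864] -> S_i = 9*-8^i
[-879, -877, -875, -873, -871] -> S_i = -879 + 2*i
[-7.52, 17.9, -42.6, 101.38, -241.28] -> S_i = -7.52*(-2.38)^i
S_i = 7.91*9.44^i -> [7.91, 74.67, 704.89, 6654.15, 62815.16]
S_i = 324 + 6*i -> [324, 330, 336, 342, 348]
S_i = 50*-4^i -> [50, -200, 800, -3200, 12800]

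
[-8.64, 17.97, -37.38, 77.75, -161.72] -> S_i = -8.64*(-2.08)^i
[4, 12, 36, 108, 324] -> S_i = 4*3^i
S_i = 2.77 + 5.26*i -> [2.77, 8.03, 13.29, 18.55, 23.81]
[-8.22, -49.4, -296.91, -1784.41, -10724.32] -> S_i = -8.22*6.01^i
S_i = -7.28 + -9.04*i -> [-7.28, -16.32, -25.36, -34.4, -43.44]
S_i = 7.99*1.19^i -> [7.99, 9.51, 11.31, 13.46, 16.02]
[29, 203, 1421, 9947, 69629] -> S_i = 29*7^i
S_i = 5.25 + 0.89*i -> [5.25, 6.14, 7.03, 7.92, 8.81]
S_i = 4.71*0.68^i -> [4.71, 3.2, 2.18, 1.48, 1.01]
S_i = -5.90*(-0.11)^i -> [-5.9, 0.65, -0.07, 0.01, -0.0]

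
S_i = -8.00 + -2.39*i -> [-8.0, -10.39, -12.78, -15.17, -17.56]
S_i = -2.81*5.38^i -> [-2.81, -15.12, -81.33, -437.58, -2354.16]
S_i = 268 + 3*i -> [268, 271, 274, 277, 280]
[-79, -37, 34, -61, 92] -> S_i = Random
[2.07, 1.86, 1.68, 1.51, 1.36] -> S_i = 2.07*0.90^i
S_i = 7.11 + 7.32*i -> [7.11, 14.43, 21.75, 29.07, 36.39]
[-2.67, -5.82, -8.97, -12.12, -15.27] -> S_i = -2.67 + -3.15*i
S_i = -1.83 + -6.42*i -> [-1.83, -8.25, -14.67, -21.09, -27.51]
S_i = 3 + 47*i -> [3, 50, 97, 144, 191]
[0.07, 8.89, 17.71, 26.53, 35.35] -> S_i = 0.07 + 8.82*i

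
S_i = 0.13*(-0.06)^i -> [0.13, -0.01, 0.0, -0.0, 0.0]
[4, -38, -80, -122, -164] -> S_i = 4 + -42*i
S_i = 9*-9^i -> [9, -81, 729, -6561, 59049]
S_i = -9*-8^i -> [-9, 72, -576, 4608, -36864]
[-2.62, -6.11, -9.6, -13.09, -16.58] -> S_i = -2.62 + -3.49*i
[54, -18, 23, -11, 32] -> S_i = Random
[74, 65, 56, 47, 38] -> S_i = 74 + -9*i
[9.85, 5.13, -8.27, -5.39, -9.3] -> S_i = Random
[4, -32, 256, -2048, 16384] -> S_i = 4*-8^i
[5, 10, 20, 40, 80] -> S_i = 5*2^i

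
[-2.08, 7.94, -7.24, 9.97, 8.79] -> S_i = Random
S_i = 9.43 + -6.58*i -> [9.43, 2.85, -3.73, -10.31, -16.89]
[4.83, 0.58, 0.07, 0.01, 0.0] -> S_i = 4.83*0.12^i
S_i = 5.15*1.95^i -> [5.15, 10.04, 19.58, 38.19, 74.46]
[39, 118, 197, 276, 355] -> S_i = 39 + 79*i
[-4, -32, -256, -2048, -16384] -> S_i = -4*8^i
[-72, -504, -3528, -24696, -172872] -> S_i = -72*7^i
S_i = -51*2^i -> [-51, -102, -204, -408, -816]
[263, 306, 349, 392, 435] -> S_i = 263 + 43*i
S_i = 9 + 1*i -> [9, 10, 11, 12, 13]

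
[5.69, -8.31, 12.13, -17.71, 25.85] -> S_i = 5.69*(-1.46)^i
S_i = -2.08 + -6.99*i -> [-2.08, -9.07, -16.06, -23.05, -30.04]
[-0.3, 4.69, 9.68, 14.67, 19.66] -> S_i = -0.30 + 4.99*i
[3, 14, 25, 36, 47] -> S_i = 3 + 11*i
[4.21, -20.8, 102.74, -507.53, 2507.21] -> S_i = 4.21*(-4.94)^i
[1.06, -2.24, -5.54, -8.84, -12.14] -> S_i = 1.06 + -3.30*i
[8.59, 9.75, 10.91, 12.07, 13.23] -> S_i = 8.59 + 1.16*i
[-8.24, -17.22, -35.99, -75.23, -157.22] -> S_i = -8.24*2.09^i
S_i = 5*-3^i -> [5, -15, 45, -135, 405]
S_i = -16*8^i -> [-16, -128, -1024, -8192, -65536]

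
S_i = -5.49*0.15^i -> [-5.49, -0.82, -0.12, -0.02, -0.0]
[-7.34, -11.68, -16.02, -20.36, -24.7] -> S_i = -7.34 + -4.34*i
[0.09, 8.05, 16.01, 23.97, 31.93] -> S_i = 0.09 + 7.96*i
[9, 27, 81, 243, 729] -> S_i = 9*3^i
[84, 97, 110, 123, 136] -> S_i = 84 + 13*i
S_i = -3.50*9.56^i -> [-3.5, -33.46, -319.88, -3058.03, -29234.77]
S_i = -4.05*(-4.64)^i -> [-4.05, 18.79, -87.19, 404.58, -1877.27]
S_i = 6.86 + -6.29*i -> [6.86, 0.57, -5.72, -12.01, -18.3]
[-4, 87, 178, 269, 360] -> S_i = -4 + 91*i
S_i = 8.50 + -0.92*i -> [8.5, 7.58, 6.66, 5.74, 4.82]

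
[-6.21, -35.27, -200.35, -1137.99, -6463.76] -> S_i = -6.21*5.68^i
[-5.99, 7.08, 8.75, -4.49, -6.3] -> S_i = Random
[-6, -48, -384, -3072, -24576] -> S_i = -6*8^i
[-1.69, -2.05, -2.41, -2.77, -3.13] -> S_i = -1.69 + -0.36*i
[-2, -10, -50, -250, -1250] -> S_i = -2*5^i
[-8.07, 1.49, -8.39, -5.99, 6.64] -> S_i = Random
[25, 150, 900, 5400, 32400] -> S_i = 25*6^i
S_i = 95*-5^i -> [95, -475, 2375, -11875, 59375]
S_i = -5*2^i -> [-5, -10, -20, -40, -80]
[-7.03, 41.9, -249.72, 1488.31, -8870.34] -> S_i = -7.03*(-5.96)^i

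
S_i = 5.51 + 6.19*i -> [5.51, 11.7, 17.89, 24.08, 30.27]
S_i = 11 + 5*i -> [11, 16, 21, 26, 31]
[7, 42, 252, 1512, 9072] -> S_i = 7*6^i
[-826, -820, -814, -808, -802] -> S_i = -826 + 6*i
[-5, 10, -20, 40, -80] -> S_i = -5*-2^i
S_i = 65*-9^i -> [65, -585, 5265, -47385, 426465]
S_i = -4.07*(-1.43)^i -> [-4.07, 5.82, -8.32, 11.9, -17.02]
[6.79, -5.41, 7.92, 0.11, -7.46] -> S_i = Random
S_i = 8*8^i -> [8, 64, 512, 4096, 32768]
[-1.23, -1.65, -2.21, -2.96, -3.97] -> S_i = -1.23*1.34^i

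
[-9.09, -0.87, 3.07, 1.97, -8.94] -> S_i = Random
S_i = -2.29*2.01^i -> [-2.29, -4.6, -9.25, -18.6, -37.38]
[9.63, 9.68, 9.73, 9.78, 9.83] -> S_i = 9.63 + 0.05*i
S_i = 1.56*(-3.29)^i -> [1.56, -5.13, 16.89, -55.55, 182.77]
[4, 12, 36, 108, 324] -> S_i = 4*3^i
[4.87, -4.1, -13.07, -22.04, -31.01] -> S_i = 4.87 + -8.97*i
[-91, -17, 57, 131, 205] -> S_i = -91 + 74*i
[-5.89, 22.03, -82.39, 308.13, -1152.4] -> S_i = -5.89*(-3.74)^i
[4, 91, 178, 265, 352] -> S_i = 4 + 87*i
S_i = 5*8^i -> [5, 40, 320, 2560, 20480]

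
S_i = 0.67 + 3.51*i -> [0.67, 4.18, 7.69, 11.2, 14.71]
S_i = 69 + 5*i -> [69, 74, 79, 84, 89]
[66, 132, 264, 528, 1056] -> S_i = 66*2^i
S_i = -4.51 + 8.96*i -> [-4.51, 4.45, 13.41, 22.37, 31.33]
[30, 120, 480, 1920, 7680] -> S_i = 30*4^i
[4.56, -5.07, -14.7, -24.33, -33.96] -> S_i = 4.56 + -9.63*i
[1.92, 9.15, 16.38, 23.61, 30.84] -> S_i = 1.92 + 7.23*i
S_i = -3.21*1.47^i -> [-3.21, -4.72, -6.94, -10.2, -14.99]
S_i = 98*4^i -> [98, 392, 1568, 6272, 25088]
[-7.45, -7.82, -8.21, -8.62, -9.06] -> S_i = -7.45*1.05^i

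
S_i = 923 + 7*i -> [923, 930, 937, 944, 951]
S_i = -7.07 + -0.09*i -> [-7.07, -7.16, -7.25, -7.34, -7.43]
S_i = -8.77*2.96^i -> [-8.77, -25.96, -76.84, -227.44, -673.23]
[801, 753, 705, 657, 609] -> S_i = 801 + -48*i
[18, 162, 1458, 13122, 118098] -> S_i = 18*9^i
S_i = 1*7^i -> [1, 7, 49, 343, 2401]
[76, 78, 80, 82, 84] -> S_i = 76 + 2*i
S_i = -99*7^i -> [-99, -693, -4851, -33957, -237699]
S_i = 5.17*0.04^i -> [5.17, 0.21, 0.01, 0.0, 0.0]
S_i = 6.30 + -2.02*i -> [6.3, 4.28, 2.26, 0.24, -1.78]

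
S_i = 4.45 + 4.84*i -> [4.45, 9.29, 14.13, 18.97, 23.81]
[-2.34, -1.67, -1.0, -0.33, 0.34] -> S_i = -2.34 + 0.67*i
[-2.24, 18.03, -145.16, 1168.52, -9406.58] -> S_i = -2.24*(-8.05)^i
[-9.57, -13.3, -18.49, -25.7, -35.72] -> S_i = -9.57*1.39^i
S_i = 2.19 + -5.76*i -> [2.19, -3.57, -9.33, -15.09, -20.85]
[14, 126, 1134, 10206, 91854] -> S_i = 14*9^i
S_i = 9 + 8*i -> [9, 17, 25, 33, 41]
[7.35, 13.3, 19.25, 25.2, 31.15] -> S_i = 7.35 + 5.95*i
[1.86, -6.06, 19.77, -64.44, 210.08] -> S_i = 1.86*(-3.26)^i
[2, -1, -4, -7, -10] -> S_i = 2 + -3*i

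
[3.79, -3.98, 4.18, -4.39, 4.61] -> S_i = 3.79*(-1.05)^i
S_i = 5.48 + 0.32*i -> [5.48, 5.8, 6.12, 6.44, 6.76]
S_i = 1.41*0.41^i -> [1.41, 0.58, 0.24, 0.1, 0.04]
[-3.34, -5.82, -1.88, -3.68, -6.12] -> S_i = Random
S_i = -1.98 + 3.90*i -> [-1.98, 1.92, 5.82, 9.72, 13.62]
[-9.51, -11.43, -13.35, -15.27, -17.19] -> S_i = -9.51 + -1.92*i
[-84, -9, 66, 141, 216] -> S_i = -84 + 75*i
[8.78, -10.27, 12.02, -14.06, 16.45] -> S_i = 8.78*(-1.17)^i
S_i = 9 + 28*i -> [9, 37, 65, 93, 121]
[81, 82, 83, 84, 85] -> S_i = 81 + 1*i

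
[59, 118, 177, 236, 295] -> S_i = 59 + 59*i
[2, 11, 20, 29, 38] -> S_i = 2 + 9*i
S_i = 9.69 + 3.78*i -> [9.69, 13.47, 17.25, 21.03, 24.81]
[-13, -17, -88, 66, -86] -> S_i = Random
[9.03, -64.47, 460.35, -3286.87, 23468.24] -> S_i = 9.03*(-7.14)^i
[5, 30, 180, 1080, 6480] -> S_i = 5*6^i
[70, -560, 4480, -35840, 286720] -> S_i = 70*-8^i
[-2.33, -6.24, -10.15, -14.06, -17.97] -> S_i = -2.33 + -3.91*i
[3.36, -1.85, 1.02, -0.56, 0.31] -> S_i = 3.36*(-0.55)^i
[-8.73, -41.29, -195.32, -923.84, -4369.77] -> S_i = -8.73*4.73^i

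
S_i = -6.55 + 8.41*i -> [-6.55, 1.86, 10.27, 18.68, 27.09]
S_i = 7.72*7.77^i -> [7.72, 59.98, 466.08, 3621.43, 28138.53]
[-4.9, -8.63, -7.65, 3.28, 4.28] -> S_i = Random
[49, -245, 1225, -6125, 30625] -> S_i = 49*-5^i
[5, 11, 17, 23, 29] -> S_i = 5 + 6*i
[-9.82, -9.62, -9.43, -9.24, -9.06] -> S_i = -9.82*0.98^i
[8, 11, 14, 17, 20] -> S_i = 8 + 3*i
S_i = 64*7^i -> [64, 448, 3136, 21952, 153664]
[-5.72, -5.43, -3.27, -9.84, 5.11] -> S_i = Random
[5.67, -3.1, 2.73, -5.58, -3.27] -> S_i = Random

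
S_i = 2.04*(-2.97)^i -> [2.04, -6.06, 17.99, -53.44, 158.73]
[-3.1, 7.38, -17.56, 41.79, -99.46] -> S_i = -3.10*(-2.38)^i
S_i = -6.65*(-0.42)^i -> [-6.65, 2.79, -1.17, 0.49, -0.21]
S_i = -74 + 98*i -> [-74, 24, 122, 220, 318]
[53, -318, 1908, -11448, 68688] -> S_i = 53*-6^i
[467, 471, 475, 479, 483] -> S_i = 467 + 4*i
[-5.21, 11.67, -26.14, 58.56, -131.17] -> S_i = -5.21*(-2.24)^i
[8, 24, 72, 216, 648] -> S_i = 8*3^i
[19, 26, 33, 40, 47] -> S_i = 19 + 7*i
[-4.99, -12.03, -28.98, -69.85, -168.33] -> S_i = -4.99*2.41^i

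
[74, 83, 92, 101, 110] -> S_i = 74 + 9*i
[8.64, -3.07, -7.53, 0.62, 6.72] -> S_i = Random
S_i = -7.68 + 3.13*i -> [-7.68, -4.55, -1.42, 1.71, 4.84]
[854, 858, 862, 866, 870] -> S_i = 854 + 4*i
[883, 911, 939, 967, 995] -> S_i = 883 + 28*i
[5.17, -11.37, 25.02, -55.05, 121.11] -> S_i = 5.17*(-2.20)^i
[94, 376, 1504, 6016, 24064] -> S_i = 94*4^i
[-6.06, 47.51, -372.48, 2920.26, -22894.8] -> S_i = -6.06*(-7.84)^i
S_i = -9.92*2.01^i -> [-9.92, -19.94, -40.08, -80.56, -161.92]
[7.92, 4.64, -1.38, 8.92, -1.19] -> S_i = Random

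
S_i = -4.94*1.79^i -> [-4.94, -8.84, -15.83, -28.33, -50.72]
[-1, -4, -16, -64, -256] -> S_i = -1*4^i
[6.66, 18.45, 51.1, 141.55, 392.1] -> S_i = 6.66*2.77^i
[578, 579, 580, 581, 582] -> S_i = 578 + 1*i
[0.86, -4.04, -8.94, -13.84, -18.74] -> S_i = 0.86 + -4.90*i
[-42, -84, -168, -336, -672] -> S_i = -42*2^i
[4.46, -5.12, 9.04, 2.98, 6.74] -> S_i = Random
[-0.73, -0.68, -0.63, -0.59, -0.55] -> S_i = -0.73*0.93^i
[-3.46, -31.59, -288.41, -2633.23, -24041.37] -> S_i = -3.46*9.13^i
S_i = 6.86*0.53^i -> [6.86, 3.64, 1.93, 1.02, 0.54]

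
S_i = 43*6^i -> [43, 258, 1548, 9288, 55728]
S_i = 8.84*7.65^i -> [8.84, 67.63, 517.34, 3957.64, 30275.97]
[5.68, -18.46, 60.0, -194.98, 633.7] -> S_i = 5.68*(-3.25)^i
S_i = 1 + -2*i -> [1, -1, -3, -5, -7]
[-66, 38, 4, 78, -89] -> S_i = Random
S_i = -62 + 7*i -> [-62, -55, -48, -41, -34]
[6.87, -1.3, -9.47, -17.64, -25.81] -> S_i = 6.87 + -8.17*i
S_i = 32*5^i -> [32, 160, 800, 4000, 20000]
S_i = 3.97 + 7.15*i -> [3.97, 11.12, 18.27, 25.42, 32.57]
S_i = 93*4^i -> [93, 372, 1488, 5952, 23808]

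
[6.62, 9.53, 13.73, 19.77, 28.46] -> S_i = 6.62*1.44^i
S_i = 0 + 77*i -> [0, 77, 154, 231, 308]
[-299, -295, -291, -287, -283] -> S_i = -299 + 4*i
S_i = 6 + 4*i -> [6, 10, 14, 18, 22]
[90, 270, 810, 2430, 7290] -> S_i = 90*3^i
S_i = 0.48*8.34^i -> [0.48, 4.0, 33.39, 278.44, 2322.23]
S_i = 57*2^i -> [57, 114, 228, 456, 912]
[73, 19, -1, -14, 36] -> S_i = Random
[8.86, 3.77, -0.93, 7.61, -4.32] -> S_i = Random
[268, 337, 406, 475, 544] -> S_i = 268 + 69*i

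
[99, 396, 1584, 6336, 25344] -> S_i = 99*4^i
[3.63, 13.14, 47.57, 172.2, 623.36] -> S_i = 3.63*3.62^i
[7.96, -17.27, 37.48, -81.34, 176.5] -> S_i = 7.96*(-2.17)^i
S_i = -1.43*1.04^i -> [-1.43, -1.49, -1.55, -1.61, -1.67]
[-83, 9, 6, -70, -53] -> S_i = Random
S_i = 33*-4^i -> [33, -132, 528, -2112, 8448]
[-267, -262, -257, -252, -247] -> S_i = -267 + 5*i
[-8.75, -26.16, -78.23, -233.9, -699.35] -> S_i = -8.75*2.99^i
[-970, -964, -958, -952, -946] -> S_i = -970 + 6*i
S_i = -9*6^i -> [-9, -54, -324, -1944, -11664]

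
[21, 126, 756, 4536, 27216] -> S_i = 21*6^i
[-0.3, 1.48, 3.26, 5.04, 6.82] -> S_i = -0.30 + 1.78*i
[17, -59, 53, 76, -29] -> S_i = Random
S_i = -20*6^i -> [-20, -120, -720, -4320, -25920]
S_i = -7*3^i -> [-7, -21, -63, -189, -567]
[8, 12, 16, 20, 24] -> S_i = 8 + 4*i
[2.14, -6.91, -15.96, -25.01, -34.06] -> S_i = 2.14 + -9.05*i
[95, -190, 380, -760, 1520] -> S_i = 95*-2^i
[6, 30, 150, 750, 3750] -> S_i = 6*5^i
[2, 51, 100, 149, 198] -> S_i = 2 + 49*i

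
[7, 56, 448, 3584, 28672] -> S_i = 7*8^i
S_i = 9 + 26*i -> [9, 35, 61, 87, 113]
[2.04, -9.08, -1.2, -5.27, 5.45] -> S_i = Random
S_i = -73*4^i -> [-73, -292, -1168, -4672, -18688]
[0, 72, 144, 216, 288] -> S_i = 0 + 72*i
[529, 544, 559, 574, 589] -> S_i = 529 + 15*i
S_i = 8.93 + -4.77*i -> [8.93, 4.16, -0.61, -5.38, -10.15]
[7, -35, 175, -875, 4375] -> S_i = 7*-5^i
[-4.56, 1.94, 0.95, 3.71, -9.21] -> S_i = Random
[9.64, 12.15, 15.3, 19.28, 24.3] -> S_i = 9.64*1.26^i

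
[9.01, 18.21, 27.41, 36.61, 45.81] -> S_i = 9.01 + 9.20*i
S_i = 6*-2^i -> [6, -12, 24, -48, 96]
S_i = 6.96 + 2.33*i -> [6.96, 9.29, 11.62, 13.95, 16.28]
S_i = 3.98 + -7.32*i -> [3.98, -3.34, -10.66, -17.98, -25.3]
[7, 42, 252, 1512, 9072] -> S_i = 7*6^i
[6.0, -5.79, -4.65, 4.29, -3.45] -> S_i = Random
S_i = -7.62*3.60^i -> [-7.62, -27.43, -98.76, -355.52, -1279.87]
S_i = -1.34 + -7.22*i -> [-1.34, -8.56, -15.78, -23.0, -30.22]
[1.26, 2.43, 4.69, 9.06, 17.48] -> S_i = 1.26*1.93^i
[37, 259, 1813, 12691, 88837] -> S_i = 37*7^i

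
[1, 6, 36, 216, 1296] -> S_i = 1*6^i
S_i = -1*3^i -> [-1, -3, -9, -27, -81]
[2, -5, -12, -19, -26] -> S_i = 2 + -7*i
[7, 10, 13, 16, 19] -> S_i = 7 + 3*i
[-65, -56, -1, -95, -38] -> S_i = Random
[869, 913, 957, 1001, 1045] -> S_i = 869 + 44*i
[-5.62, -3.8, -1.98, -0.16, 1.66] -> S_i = -5.62 + 1.82*i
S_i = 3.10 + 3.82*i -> [3.1, 6.92, 10.74, 14.56, 18.38]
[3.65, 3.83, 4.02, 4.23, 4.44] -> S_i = 3.65*1.05^i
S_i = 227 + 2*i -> [227, 229, 231, 233, 235]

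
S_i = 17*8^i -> [17, 136, 1088, 8704, 69632]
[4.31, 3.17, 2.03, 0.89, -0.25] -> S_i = 4.31 + -1.14*i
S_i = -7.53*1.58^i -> [-7.53, -11.9, -18.8, -29.7, -46.93]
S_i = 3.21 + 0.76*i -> [3.21, 3.97, 4.73, 5.49, 6.25]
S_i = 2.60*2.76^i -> [2.6, 7.18, 19.81, 54.66, 150.87]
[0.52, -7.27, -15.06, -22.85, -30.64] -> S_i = 0.52 + -7.79*i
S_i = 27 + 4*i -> [27, 31, 35, 39, 43]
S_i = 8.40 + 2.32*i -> [8.4, 10.72, 13.04, 15.36, 17.68]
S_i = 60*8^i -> [60, 480, 3840, 30720, 245760]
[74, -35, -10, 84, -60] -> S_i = Random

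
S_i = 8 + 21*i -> [8, 29, 50, 71, 92]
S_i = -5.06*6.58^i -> [-5.06, -33.29, -219.08, -1441.54, -9485.37]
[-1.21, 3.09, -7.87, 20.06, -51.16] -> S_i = -1.21*(-2.55)^i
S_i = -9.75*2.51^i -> [-9.75, -24.47, -61.43, -154.18, -386.99]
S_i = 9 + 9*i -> [9, 18, 27, 36, 45]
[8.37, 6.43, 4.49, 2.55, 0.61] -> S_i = 8.37 + -1.94*i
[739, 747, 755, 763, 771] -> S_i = 739 + 8*i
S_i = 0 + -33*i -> [0, -33, -66, -99, -132]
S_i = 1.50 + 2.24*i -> [1.5, 3.74, 5.98, 8.22, 10.46]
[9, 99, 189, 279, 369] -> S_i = 9 + 90*i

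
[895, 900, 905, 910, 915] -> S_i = 895 + 5*i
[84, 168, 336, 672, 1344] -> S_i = 84*2^i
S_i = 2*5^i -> [2, 10, 50, 250, 1250]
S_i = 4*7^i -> [4, 28, 196, 1372, 9604]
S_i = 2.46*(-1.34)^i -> [2.46, -3.3, 4.42, -5.92, 7.93]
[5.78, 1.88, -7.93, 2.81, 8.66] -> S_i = Random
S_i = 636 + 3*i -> [636, 639, 642, 645, 648]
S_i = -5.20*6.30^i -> [-5.2, -32.76, -206.39, -1300.24, -8191.54]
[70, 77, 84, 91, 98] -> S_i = 70 + 7*i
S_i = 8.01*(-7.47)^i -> [8.01, -59.83, 446.97, -3338.83, 24941.06]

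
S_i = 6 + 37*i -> [6, 43, 80, 117, 154]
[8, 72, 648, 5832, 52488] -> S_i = 8*9^i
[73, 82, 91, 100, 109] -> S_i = 73 + 9*i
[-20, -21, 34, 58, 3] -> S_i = Random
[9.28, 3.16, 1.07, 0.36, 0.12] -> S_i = 9.28*0.34^i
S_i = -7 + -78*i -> [-7, -85, -163, -241, -319]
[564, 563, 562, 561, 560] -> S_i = 564 + -1*i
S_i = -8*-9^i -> [-8, 72, -648, 5832, -52488]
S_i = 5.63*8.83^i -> [5.63, 49.71, 438.96, 3876.06, 34225.61]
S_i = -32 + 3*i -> [-32, -29, -26, -23, -20]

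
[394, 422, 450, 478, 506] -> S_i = 394 + 28*i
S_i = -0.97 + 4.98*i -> [-0.97, 4.01, 8.99, 13.97, 18.95]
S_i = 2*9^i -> [2, 18, 162, 1458, 13122]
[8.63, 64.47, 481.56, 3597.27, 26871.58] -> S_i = 8.63*7.47^i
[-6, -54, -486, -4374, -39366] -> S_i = -6*9^i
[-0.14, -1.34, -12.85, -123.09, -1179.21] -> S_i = -0.14*9.58^i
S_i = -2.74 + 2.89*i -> [-2.74, 0.15, 3.04, 5.93, 8.82]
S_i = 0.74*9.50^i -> [0.74, 7.03, 66.78, 634.46, 6027.35]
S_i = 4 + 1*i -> [4, 5, 6, 7, 8]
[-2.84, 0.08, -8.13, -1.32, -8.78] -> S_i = Random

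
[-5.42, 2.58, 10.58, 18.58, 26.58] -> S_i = -5.42 + 8.00*i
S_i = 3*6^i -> [3, 18, 108, 648, 3888]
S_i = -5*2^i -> [-5, -10, -20, -40, -80]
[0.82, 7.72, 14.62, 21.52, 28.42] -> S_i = 0.82 + 6.90*i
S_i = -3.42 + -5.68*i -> [-3.42, -9.1, -14.78, -20.46, -26.14]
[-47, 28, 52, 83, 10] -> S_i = Random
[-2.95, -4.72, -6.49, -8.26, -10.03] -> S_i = -2.95 + -1.77*i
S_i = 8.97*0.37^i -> [8.97, 3.32, 1.23, 0.45, 0.17]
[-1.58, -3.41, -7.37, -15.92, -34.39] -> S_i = -1.58*2.16^i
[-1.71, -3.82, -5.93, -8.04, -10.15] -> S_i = -1.71 + -2.11*i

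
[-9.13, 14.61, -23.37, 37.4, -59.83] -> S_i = -9.13*(-1.60)^i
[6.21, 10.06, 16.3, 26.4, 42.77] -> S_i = 6.21*1.62^i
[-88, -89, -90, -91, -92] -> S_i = -88 + -1*i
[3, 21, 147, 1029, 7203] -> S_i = 3*7^i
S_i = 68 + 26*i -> [68, 94, 120, 146, 172]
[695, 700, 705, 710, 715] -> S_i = 695 + 5*i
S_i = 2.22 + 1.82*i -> [2.22, 4.04, 5.86, 7.68, 9.5]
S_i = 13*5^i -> [13, 65, 325, 1625, 8125]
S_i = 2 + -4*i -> [2, -2, -6, -10, -14]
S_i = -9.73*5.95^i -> [-9.73, -57.89, -344.47, -2049.57, -12194.97]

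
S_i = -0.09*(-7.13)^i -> [-0.09, 0.64, -4.58, 32.62, -232.6]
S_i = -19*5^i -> [-19, -95, -475, -2375, -11875]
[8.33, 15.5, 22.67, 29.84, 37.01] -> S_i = 8.33 + 7.17*i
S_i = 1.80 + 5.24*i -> [1.8, 7.04, 12.28, 17.52, 22.76]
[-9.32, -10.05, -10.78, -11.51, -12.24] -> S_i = -9.32 + -0.73*i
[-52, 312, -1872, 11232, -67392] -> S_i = -52*-6^i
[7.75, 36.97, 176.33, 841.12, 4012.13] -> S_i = 7.75*4.77^i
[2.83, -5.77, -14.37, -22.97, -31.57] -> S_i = 2.83 + -8.60*i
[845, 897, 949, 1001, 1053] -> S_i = 845 + 52*i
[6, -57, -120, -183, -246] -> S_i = 6 + -63*i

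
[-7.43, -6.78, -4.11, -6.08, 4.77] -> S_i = Random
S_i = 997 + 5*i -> [997, 1002, 1007, 1012, 1017]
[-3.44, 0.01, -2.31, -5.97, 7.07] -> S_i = Random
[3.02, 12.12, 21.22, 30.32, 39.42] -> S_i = 3.02 + 9.10*i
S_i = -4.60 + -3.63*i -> [-4.6, -8.23, -11.86, -15.49, -19.12]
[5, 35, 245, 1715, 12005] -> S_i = 5*7^i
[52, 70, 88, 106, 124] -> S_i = 52 + 18*i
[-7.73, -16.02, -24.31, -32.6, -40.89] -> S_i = -7.73 + -8.29*i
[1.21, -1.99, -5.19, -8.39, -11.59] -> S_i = 1.21 + -3.20*i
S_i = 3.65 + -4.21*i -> [3.65, -0.56, -4.77, -8.98, -13.19]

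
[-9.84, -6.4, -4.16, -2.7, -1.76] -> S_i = -9.84*0.65^i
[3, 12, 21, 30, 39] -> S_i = 3 + 9*i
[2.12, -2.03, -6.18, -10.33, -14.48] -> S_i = 2.12 + -4.15*i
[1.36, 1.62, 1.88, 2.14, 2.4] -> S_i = 1.36 + 0.26*i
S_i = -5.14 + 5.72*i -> [-5.14, 0.58, 6.3, 12.02, 17.74]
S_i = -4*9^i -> [-4, -36, -324, -2916, -26244]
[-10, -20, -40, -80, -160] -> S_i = -10*2^i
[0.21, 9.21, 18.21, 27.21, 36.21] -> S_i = 0.21 + 9.00*i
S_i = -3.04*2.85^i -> [-3.04, -8.66, -24.69, -70.37, -200.56]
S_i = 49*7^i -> [49, 343, 2401, 16807, 117649]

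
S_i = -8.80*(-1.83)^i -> [-8.8, 16.1, -29.47, 53.93, -98.69]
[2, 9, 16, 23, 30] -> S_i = 2 + 7*i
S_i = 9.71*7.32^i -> [9.71, 71.08, 520.29, 3808.49, 27878.12]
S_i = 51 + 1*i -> [51, 52, 53, 54, 55]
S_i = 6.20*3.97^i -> [6.2, 24.61, 97.72, 387.94, 1540.12]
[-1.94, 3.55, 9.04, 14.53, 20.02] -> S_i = -1.94 + 5.49*i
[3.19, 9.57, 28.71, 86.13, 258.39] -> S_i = 3.19*3.00^i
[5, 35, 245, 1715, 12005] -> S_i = 5*7^i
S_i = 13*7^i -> [13, 91, 637, 4459, 31213]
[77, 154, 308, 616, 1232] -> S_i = 77*2^i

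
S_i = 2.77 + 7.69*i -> [2.77, 10.46, 18.15, 25.84, 33.53]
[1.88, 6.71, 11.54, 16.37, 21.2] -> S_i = 1.88 + 4.83*i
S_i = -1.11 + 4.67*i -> [-1.11, 3.56, 8.23, 12.9, 17.57]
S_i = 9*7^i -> [9, 63, 441, 3087, 21609]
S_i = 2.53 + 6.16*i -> [2.53, 8.69, 14.85, 21.01, 27.17]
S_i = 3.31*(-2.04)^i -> [3.31, -6.75, 13.77, -28.1, 57.33]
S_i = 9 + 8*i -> [9, 17, 25, 33, 41]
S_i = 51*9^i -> [51, 459, 4131, 37179, 334611]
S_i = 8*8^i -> [8, 64, 512, 4096, 32768]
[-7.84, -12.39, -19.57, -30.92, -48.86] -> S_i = -7.84*1.58^i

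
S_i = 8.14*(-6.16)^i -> [8.14, -50.14, 308.88, -1902.68, 11720.53]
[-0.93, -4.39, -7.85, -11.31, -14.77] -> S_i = -0.93 + -3.46*i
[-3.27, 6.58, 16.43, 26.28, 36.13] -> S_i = -3.27 + 9.85*i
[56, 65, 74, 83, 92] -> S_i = 56 + 9*i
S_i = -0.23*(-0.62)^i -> [-0.23, 0.14, -0.09, 0.05, -0.03]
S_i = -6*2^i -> [-6, -12, -24, -48, -96]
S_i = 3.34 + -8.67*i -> [3.34, -5.33, -14.0, -22.67, -31.34]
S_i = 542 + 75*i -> [542, 617, 692, 767, 842]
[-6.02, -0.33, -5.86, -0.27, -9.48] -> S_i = Random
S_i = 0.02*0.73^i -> [0.02, 0.01, 0.01, 0.01, 0.01]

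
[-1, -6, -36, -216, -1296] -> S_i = -1*6^i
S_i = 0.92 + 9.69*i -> [0.92, 10.61, 20.3, 29.99, 39.68]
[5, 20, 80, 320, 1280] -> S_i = 5*4^i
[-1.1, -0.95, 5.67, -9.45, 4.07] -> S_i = Random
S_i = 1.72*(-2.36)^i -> [1.72, -4.06, 9.58, -22.61, 53.36]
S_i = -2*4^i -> [-2, -8, -32, -128, -512]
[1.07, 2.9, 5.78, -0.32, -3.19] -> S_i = Random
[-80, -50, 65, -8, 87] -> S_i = Random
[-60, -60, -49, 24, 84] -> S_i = Random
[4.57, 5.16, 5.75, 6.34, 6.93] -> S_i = 4.57 + 0.59*i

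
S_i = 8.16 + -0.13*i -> [8.16, 8.03, 7.9, 7.77, 7.64]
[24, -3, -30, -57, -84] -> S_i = 24 + -27*i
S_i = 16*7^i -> [16, 112, 784, 5488, 38416]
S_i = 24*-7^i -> [24, -168, 1176, -8232, 57624]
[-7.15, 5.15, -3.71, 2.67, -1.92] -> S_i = -7.15*(-0.72)^i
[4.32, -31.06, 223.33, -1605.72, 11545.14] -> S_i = 4.32*(-7.19)^i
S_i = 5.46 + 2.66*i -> [5.46, 8.12, 10.78, 13.44, 16.1]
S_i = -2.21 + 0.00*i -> [-2.21, -2.21, -2.21, -2.21, -2.21]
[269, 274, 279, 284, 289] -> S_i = 269 + 5*i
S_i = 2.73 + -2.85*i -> [2.73, -0.12, -2.97, -5.82, -8.67]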